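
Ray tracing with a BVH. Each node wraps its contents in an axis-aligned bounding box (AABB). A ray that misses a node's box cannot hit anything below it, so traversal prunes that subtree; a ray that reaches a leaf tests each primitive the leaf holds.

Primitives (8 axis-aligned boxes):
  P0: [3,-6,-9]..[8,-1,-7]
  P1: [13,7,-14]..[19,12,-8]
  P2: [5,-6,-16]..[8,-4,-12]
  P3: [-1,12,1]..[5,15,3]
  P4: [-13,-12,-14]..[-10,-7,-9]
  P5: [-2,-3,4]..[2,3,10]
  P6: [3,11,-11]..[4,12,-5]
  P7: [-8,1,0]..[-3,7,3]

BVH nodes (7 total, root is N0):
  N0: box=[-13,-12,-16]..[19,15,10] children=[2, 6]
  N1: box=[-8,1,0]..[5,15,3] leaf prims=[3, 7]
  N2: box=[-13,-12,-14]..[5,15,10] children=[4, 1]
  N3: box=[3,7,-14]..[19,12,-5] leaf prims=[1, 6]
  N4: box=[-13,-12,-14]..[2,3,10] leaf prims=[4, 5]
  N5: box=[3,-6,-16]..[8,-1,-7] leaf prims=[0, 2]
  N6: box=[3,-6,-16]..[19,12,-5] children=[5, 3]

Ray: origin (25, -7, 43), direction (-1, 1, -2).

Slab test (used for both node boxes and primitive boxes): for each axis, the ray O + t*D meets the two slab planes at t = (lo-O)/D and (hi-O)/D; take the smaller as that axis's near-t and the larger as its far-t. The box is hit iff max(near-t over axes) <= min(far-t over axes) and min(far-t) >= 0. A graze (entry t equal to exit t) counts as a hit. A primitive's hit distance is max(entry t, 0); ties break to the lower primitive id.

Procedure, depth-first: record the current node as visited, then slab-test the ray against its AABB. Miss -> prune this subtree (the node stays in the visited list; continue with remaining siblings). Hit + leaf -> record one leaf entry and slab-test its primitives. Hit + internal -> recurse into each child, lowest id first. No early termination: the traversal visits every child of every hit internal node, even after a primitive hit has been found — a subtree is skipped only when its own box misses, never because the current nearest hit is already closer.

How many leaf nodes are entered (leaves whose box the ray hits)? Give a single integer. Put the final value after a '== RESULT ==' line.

Walk:
N0 x:[6,38] y:[-5,22] z:[33/2,59/2] -> hit [33/2,22], descend [2, 6]
  N2 x:[20,38] y:[-5,22] z:[33/2,57/2] -> hit [20,22], descend [1, 4]
    N1 x:[20,33] y:[8,22] z:[20,43/2] -> hit [20,43/2] leaf, test {P3@t=20, P7(miss)}
    N4 x:[23,38] y:[-5,10] z:[33/2,57/2] -> miss, prune
  N6 x:[6,22] y:[1,19] z:[24,59/2] -> miss, prune

5 AABB tests over nodes [0, 2, 1, 4, 6]; 1 leaf entered; closest P3.

== RESULT ==
1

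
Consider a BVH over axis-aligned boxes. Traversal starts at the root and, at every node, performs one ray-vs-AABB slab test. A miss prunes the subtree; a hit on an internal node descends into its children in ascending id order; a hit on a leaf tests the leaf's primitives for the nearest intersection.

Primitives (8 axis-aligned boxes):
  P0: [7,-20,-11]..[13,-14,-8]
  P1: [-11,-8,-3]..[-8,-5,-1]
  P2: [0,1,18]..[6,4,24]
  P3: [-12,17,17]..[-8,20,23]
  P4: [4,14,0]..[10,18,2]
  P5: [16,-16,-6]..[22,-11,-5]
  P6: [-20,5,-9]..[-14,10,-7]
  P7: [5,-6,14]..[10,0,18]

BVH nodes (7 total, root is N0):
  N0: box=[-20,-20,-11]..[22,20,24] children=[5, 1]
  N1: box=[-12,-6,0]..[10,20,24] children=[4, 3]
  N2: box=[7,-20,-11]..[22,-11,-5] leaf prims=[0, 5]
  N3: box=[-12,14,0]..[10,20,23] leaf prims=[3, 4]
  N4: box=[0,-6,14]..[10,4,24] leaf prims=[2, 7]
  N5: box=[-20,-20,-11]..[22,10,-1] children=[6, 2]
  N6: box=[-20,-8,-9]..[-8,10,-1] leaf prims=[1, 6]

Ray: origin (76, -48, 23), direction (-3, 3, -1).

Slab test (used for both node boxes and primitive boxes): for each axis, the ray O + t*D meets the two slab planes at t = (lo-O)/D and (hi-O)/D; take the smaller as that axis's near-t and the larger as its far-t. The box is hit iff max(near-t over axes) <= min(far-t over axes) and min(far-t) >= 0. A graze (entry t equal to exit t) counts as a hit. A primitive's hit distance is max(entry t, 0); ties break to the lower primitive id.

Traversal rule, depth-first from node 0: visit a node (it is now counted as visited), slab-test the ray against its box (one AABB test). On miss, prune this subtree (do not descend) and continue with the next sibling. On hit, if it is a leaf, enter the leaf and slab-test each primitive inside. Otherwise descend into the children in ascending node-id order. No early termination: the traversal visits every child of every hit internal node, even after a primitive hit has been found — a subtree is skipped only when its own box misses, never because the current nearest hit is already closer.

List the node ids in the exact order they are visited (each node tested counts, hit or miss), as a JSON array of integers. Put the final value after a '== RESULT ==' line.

Traverse from the root:
N0 x:[18,32] y:[28/3,68/3] z:[-1,34] -> hit [18,68/3], descend [1, 5]
  N1 x:[22,88/3] y:[14,68/3] z:[-1,23] -> hit [22,68/3], descend [3, 4]
    N3 x:[22,88/3] y:[62/3,68/3] z:[0,23] -> hit [22,68/3] leaf, test {P3(miss), P4@t=22}
    N4 x:[22,76/3] y:[14,52/3] z:[-1,9] -> miss, prune
  N5 x:[18,32] y:[28/3,58/3] z:[24,34] -> miss, prune

Visited [0, 1, 3, 4, 5]. Tests: 5 box, 1 leaf. Nearest: P4.

== RESULT ==
[0, 1, 3, 4, 5]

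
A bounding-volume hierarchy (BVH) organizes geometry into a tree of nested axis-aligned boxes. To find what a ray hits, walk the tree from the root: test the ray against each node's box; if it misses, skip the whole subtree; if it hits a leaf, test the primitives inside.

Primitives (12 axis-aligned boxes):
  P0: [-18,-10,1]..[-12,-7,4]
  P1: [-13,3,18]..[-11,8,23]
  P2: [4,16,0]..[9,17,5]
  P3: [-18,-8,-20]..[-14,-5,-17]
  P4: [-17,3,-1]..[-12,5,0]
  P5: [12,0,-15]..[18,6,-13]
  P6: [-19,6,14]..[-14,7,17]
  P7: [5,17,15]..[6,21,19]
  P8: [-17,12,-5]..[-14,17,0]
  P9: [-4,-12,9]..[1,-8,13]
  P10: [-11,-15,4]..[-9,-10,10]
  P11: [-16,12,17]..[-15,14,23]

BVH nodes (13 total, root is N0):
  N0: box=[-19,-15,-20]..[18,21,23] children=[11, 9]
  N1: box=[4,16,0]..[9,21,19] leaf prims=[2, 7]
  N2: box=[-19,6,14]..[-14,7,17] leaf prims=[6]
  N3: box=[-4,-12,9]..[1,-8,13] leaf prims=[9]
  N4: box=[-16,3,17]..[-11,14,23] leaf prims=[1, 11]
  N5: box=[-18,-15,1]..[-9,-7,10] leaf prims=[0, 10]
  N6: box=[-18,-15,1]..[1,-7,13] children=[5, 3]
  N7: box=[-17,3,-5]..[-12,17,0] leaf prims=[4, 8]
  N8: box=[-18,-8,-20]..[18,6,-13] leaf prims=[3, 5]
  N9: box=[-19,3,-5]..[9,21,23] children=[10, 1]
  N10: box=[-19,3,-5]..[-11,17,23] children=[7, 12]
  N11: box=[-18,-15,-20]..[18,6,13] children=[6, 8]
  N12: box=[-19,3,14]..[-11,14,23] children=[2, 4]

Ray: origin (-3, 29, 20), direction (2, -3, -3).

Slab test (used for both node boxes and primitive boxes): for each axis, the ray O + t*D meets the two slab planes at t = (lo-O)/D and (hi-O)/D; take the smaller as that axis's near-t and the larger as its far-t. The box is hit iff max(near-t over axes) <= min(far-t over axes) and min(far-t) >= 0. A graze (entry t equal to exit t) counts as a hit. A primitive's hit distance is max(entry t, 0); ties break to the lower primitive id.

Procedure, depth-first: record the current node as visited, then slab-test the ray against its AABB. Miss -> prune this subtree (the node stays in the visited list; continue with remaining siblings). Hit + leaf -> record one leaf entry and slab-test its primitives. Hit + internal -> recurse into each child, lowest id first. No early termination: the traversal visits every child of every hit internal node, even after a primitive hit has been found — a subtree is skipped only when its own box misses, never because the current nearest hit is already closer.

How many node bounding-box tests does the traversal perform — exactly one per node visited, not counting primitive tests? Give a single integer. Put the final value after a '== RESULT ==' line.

Trace the traversal:
N0 x:[-8,21/2] y:[8/3,44/3] z:[-1,40/3] -> hit [8/3,21/2], descend [9, 11]
  N9 x:[-8,6] y:[8/3,26/3] z:[-1,25/3] -> hit [8/3,6], descend [1, 10]
    N1 x:[7/2,6] y:[8/3,13/3] z:[1/3,20/3] -> hit [7/2,13/3] leaf, test {P2(miss), P7(miss)}
    N10 x:[-8,-4] y:[4,26/3] z:[-1,25/3] -> miss, prune
  N11 x:[-15/2,21/2] y:[23/3,44/3] z:[7/3,40/3] -> hit [23/3,21/2], descend [6, 8]
    N6 x:[-15/2,2] y:[12,44/3] z:[7/3,19/3] -> miss, prune
    N8 x:[-15/2,21/2] y:[23/3,37/3] z:[11,40/3] -> miss, prune

7 AABB tests over nodes [0, 9, 1, 10, 11, 6, 8]; 1 leaf entered; closest miss.

== RESULT ==
7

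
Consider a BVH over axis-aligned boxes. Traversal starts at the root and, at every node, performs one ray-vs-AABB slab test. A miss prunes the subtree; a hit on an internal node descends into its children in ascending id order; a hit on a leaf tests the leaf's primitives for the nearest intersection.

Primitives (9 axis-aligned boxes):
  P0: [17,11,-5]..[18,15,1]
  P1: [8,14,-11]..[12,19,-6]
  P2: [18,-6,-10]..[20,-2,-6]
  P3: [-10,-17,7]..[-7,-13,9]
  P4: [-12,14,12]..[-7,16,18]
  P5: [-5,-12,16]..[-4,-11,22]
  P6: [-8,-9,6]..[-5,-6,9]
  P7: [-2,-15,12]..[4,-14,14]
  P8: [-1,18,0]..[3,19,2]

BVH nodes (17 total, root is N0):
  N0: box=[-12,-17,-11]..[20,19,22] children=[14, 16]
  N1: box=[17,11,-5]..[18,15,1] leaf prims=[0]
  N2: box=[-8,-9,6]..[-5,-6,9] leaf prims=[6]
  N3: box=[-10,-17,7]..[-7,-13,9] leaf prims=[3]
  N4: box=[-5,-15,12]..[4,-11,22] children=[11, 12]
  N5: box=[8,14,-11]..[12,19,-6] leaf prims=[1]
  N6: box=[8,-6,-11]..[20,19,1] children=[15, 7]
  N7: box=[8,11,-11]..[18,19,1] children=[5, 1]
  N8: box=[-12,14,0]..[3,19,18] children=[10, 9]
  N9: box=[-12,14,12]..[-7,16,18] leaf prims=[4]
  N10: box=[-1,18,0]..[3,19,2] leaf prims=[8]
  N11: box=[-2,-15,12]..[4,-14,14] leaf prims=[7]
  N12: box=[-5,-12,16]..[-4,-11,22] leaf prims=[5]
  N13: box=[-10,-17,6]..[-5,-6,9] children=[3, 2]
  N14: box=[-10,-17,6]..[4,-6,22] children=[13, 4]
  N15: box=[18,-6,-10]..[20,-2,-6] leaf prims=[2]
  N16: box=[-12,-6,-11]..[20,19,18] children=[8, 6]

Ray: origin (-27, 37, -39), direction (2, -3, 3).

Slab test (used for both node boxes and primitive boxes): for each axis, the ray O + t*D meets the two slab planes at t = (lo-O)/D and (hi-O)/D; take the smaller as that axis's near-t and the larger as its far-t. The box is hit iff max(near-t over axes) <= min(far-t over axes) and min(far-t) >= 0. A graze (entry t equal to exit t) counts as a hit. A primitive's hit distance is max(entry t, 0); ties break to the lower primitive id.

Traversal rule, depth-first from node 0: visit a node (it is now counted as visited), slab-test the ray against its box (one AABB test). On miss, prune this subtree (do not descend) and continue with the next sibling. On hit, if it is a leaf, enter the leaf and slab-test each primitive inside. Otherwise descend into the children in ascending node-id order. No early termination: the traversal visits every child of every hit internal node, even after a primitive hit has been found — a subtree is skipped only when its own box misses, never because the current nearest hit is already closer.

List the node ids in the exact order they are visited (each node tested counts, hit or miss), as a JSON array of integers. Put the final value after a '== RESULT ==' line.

Traverse from the root:
N0 x:[15/2,47/2] y:[6,18] z:[28/3,61/3] -> hit [28/3,18], descend [14, 16]
  N14 x:[17/2,31/2] y:[43/3,18] z:[15,61/3] -> hit [15,31/2], descend [4, 13]
    N4 x:[11,31/2] y:[16,52/3] z:[17,61/3] -> miss, prune
    N13 x:[17/2,11] y:[43/3,18] z:[15,16] -> miss, prune
  N16 x:[15/2,47/2] y:[6,43/3] z:[28/3,19] -> hit [28/3,43/3], descend [6, 8]
    N6 x:[35/2,47/2] y:[6,43/3] z:[28/3,40/3] -> miss, prune
    N8 x:[15/2,15] y:[6,23/3] z:[13,19] -> miss, prune

7 AABB tests over nodes [0, 14, 4, 13, 16, 6, 8]; 0 leaves entered; closest miss.

== RESULT ==
[0, 14, 4, 13, 16, 6, 8]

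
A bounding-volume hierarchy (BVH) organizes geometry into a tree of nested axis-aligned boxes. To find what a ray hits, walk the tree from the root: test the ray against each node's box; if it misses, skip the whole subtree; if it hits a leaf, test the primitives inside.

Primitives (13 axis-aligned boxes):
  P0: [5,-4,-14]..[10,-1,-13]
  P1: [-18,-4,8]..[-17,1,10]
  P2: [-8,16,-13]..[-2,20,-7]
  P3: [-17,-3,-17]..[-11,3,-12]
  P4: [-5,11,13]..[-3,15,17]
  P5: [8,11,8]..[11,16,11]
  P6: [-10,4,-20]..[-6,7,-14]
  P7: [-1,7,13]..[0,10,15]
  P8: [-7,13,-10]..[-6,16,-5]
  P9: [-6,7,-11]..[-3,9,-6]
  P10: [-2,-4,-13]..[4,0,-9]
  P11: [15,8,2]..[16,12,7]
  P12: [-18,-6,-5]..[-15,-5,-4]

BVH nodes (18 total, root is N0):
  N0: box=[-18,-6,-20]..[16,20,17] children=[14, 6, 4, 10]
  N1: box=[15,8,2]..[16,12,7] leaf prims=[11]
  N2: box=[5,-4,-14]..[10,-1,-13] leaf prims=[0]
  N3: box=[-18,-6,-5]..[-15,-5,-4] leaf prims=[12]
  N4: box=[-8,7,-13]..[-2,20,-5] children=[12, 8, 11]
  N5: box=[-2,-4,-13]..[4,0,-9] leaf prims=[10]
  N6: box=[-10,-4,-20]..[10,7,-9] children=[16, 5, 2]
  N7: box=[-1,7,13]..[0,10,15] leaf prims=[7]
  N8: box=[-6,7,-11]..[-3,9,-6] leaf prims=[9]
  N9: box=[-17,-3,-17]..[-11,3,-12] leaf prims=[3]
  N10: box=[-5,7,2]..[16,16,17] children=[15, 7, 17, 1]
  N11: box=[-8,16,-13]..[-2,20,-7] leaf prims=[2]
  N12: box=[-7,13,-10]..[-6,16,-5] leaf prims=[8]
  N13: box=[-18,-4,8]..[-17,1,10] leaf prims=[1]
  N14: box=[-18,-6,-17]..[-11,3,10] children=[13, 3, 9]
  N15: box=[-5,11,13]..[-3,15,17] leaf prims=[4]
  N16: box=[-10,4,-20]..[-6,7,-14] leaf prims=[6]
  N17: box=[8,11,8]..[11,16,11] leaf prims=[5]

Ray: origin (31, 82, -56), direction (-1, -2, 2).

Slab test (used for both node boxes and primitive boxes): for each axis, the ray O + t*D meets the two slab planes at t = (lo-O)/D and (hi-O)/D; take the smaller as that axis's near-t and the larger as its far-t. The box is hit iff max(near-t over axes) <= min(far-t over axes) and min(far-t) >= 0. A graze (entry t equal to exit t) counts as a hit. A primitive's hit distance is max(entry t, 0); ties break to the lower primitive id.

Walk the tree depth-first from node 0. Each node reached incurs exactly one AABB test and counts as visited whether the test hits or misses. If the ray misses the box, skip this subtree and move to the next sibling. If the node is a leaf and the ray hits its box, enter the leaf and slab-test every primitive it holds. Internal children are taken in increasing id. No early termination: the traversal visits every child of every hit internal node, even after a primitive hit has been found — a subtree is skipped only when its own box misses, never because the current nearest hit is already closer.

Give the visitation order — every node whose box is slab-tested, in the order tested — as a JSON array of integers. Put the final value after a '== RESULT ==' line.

Walk:
N0 x:[15,49] y:[31,44] z:[18,73/2] -> hit [31,73/2], descend [4, 6, 10, 14]
  N4 x:[33,39] y:[31,75/2] z:[43/2,51/2] -> miss, prune
  N6 x:[21,41] y:[75/2,43] z:[18,47/2] -> miss, prune
  N10 x:[15,36] y:[33,75/2] z:[29,73/2] -> hit [33,36], descend [1, 7, 15, 17]
    N1 x:[15,16] y:[35,37] z:[29,63/2] -> miss, prune
    N7 x:[31,32] y:[36,75/2] z:[69/2,71/2] -> miss, prune
    N15 x:[34,36] y:[67/2,71/2] z:[69/2,73/2] -> hit [69/2,71/2] leaf, test {P4@t=69/2}
    N17 x:[20,23] y:[33,71/2] z:[32,67/2] -> miss, prune
  N14 x:[42,49] y:[79/2,44] z:[39/2,33] -> miss, prune

Visited [0, 4, 6, 10, 1, 7, 15, 17, 14]. Tests: 9 box, 1 leaf. Nearest: P4.

== RESULT ==
[0, 4, 6, 10, 1, 7, 15, 17, 14]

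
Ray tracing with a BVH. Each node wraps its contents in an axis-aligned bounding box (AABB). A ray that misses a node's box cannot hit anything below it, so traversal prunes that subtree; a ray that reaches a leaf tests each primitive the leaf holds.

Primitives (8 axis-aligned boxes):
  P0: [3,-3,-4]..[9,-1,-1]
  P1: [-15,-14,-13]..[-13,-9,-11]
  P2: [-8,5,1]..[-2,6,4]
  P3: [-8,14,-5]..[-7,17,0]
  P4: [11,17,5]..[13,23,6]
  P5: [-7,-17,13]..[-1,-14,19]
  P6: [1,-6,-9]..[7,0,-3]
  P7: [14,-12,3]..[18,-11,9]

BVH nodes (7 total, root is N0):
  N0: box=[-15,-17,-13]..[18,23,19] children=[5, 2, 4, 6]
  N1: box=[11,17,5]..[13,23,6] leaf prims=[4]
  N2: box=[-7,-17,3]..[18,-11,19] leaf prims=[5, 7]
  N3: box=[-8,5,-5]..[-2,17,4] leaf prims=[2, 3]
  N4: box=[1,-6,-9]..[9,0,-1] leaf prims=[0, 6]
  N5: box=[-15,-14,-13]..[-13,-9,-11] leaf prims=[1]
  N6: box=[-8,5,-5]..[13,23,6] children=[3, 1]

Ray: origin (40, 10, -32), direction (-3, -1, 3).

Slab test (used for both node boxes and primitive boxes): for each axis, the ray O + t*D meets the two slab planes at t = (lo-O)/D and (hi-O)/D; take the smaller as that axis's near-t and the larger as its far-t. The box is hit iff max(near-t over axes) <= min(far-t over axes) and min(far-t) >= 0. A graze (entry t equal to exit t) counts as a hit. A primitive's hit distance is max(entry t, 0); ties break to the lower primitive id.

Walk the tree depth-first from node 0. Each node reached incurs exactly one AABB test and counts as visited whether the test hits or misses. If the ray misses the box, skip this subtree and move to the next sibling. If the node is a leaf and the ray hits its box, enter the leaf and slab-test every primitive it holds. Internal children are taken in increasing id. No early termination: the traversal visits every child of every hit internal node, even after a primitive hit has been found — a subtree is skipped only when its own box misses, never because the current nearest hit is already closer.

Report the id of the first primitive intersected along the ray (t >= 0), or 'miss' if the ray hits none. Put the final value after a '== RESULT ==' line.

Trace the traversal:
N0 x:[22/3,55/3] y:[-13,27] z:[19/3,17] -> hit [22/3,17], descend [2, 4, 5, 6]
  N2 x:[22/3,47/3] y:[21,27] z:[35/3,17] -> miss, prune
  N4 x:[31/3,13] y:[10,16] z:[23/3,31/3] -> hit [31/3,31/3] leaf, test {P0(miss), P6(miss)}
  N5 x:[53/3,55/3] y:[19,24] z:[19/3,7] -> miss, prune
  N6 x:[9,16] y:[-13,5] z:[9,38/3] -> miss, prune

5 AABB tests over nodes [0, 2, 4, 5, 6]; 1 leaf entered; closest miss.

== RESULT ==
miss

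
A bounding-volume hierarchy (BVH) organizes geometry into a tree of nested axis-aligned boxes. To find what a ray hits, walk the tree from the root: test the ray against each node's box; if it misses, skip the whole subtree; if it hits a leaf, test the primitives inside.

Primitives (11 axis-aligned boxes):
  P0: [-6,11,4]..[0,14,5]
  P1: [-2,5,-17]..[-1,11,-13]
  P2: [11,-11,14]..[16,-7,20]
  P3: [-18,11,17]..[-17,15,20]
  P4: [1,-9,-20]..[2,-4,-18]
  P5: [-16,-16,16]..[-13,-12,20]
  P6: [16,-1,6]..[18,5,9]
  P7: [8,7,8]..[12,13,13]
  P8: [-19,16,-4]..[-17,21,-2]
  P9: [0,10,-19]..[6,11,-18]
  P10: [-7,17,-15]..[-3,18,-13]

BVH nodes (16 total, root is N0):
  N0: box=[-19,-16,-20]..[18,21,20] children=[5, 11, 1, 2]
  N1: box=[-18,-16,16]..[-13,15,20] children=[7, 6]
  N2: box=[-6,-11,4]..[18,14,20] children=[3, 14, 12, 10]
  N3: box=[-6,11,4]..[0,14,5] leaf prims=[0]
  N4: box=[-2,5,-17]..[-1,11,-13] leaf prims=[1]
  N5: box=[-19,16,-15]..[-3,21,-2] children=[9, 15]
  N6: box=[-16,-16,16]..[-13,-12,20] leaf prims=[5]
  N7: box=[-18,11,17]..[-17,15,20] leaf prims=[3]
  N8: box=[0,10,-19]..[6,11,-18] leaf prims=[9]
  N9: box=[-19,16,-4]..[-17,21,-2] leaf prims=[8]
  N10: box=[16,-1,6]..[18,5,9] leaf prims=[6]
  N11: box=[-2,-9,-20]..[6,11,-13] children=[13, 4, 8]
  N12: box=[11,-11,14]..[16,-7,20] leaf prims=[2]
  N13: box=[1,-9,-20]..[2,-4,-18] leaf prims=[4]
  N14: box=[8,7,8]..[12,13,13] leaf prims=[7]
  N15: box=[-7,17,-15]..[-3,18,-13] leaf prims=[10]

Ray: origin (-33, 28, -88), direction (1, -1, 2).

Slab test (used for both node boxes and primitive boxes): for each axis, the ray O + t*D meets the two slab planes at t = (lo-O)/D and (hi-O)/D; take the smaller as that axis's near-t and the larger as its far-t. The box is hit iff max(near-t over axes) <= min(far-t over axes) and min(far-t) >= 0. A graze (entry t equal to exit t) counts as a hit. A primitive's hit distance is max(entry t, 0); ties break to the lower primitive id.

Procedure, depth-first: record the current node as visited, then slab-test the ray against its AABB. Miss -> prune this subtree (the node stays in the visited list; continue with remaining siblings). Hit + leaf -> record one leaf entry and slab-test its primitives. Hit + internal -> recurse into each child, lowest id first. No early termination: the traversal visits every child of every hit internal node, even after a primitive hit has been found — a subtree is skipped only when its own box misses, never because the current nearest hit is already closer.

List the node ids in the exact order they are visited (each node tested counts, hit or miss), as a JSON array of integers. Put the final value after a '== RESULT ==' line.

Walk:
N0 x:[14,51] y:[7,44] z:[34,54] -> hit [34,44], descend [1, 2, 5, 11]
  N1 x:[15,20] y:[13,44] z:[52,54] -> miss, prune
  N2 x:[27,51] y:[14,39] z:[46,54] -> miss, prune
  N5 x:[14,30] y:[7,12] z:[73/2,43] -> miss, prune
  N11 x:[31,39] y:[17,37] z:[34,75/2] -> hit [34,37], descend [4, 8, 13]
    N4 x:[31,32] y:[17,23] z:[71/2,75/2] -> miss, prune
    N8 x:[33,39] y:[17,18] z:[69/2,35] -> miss, prune
    N13 x:[34,35] y:[32,37] z:[34,35] -> hit [34,35] leaf, test {P4@t=34}

Summary -> nodes [0, 1, 2, 5, 11, 4, 8, 13]; box-tests=8; leaf-entries=1; first=P4

== RESULT ==
[0, 1, 2, 5, 11, 4, 8, 13]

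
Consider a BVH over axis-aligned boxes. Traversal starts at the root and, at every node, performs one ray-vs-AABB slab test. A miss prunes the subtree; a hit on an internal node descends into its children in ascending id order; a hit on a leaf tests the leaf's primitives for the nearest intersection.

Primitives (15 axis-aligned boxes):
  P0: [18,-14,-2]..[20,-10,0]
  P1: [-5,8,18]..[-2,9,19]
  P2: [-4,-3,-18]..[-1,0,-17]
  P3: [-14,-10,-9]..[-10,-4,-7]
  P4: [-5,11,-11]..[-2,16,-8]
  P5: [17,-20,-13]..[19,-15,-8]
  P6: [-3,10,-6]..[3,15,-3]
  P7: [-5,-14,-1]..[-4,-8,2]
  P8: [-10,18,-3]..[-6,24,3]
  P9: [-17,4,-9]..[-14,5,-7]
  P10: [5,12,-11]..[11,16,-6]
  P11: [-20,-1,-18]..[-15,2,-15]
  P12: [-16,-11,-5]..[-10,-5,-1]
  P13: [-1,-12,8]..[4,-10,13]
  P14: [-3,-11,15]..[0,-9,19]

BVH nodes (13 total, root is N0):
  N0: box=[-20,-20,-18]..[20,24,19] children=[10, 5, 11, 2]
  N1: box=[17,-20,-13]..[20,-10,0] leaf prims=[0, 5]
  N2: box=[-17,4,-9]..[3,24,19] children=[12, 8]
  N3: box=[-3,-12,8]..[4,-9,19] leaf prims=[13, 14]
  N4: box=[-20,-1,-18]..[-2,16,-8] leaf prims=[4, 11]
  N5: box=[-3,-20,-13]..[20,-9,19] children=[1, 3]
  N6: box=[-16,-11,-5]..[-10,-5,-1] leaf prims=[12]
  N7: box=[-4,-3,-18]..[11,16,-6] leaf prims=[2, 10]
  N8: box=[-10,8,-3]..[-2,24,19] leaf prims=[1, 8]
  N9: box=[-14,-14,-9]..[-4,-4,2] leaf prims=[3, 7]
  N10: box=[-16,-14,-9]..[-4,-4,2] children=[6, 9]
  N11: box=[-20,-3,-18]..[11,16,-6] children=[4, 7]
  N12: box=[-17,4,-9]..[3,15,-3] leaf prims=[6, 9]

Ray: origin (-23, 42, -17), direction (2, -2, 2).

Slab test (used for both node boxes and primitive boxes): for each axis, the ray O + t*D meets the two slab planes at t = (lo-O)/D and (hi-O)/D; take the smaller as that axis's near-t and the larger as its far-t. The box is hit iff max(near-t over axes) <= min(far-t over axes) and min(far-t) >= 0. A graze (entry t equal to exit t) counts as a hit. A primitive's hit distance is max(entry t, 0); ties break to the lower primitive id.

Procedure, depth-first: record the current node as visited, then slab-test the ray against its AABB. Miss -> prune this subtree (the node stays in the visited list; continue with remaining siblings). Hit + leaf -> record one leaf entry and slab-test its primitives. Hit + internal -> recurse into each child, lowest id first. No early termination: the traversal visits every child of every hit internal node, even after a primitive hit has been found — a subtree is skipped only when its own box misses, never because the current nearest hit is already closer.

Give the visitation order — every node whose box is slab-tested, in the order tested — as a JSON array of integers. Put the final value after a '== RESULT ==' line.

Trace the traversal:
N0 x:[3/2,43/2] y:[9,31] z:[-1/2,18] -> hit [9,18], descend [2, 5, 10, 11]
  N2 x:[3,13] y:[9,19] z:[4,18] -> hit [9,13], descend [8, 12]
    N8 x:[13/2,21/2] y:[9,17] z:[7,18] -> hit [9,21/2] leaf, test {P1(miss), P8(miss)}
    N12 x:[3,13] y:[27/2,19] z:[4,7] -> miss, prune
  N5 x:[10,43/2] y:[51/2,31] z:[2,18] -> miss, prune
  N10 x:[7/2,19/2] y:[23,28] z:[4,19/2] -> miss, prune
  N11 x:[3/2,17] y:[13,45/2] z:[-1/2,11/2] -> miss, prune

Visited [0, 2, 8, 12, 5, 10, 11]. Tests: 7 box, 1 leaf. Nearest: miss.

== RESULT ==
[0, 2, 8, 12, 5, 10, 11]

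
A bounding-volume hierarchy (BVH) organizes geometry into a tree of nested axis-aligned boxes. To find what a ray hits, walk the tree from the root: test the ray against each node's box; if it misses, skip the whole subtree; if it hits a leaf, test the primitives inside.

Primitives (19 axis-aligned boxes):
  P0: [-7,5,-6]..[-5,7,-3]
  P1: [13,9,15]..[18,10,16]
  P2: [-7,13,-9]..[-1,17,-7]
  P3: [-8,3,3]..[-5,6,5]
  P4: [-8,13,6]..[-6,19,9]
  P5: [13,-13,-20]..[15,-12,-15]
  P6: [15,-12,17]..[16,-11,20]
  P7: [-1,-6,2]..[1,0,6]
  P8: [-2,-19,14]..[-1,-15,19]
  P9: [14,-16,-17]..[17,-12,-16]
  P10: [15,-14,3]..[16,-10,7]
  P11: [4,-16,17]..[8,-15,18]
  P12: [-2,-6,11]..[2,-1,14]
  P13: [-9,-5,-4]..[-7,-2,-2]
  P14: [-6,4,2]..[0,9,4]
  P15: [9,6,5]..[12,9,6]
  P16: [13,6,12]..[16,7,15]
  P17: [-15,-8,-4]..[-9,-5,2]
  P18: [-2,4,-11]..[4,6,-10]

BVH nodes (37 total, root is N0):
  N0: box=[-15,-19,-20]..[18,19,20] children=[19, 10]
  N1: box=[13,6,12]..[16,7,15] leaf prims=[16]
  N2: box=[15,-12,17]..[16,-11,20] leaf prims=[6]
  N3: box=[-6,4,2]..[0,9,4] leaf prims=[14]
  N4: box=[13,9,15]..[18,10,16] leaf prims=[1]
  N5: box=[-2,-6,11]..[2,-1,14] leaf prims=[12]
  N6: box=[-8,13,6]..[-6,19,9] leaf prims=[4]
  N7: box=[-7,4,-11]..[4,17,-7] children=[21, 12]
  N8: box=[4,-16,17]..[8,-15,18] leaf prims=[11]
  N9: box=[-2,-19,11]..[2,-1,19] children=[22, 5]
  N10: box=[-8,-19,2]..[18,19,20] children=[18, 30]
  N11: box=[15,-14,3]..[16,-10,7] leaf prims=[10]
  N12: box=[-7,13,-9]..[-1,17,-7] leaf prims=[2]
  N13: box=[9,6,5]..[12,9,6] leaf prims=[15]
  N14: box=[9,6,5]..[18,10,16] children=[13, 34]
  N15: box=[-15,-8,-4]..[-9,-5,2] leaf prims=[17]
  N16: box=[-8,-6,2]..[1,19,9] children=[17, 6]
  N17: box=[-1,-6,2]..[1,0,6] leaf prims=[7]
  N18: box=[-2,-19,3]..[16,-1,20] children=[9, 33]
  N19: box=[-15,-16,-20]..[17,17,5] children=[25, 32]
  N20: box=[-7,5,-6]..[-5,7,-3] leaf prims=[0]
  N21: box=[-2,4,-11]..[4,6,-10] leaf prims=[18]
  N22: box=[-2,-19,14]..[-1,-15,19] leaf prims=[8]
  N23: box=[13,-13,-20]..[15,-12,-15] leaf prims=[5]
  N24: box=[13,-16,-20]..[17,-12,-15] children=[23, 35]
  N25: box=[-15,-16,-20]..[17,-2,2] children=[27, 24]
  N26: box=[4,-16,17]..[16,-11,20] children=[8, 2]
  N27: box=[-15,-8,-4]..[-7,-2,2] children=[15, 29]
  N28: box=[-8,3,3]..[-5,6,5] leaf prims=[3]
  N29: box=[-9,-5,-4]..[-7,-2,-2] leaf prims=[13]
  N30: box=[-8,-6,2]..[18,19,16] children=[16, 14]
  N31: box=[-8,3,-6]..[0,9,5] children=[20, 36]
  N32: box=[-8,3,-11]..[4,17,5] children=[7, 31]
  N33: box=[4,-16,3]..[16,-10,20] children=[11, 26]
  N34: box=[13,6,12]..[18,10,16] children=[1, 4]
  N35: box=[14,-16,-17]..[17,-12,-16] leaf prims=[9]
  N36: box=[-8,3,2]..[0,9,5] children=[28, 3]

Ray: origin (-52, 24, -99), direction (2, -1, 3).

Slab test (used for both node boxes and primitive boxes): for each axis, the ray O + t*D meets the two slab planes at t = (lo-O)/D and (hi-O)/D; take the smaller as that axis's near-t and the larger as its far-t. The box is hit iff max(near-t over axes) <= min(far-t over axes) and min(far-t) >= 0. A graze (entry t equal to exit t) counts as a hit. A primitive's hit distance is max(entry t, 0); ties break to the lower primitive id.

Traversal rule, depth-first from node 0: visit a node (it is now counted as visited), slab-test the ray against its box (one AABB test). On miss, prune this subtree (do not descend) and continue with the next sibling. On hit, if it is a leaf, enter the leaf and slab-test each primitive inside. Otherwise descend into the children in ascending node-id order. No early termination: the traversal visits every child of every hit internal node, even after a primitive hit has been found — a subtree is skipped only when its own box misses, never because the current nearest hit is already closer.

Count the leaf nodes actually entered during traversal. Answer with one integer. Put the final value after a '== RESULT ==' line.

Walk:
N0 x:[37/2,35] y:[5,43] z:[79/3,119/3] -> hit [79/3,35], descend [10, 19]
  N10 x:[22,35] y:[5,43] z:[101/3,119/3] -> hit [101/3,35], descend [18, 30]
    N18 x:[25,34] y:[25,43] z:[34,119/3] -> hit [34,34], descend [9, 33]
      N9 x:[25,27] y:[25,43] z:[110/3,118/3] -> miss, prune
      N33 x:[28,34] y:[34,40] z:[34,119/3] -> hit [34,34], descend [11, 26]
        N11 x:[67/2,34] y:[34,38] z:[34,106/3] -> hit [34,34] leaf, test {P10@t=34}
        N26 x:[28,34] y:[35,40] z:[116/3,119/3] -> miss, prune
    N30 x:[22,35] y:[5,30] z:[101/3,115/3] -> miss, prune
  N19 x:[37/2,69/2] y:[7,40] z:[79/3,104/3] -> hit [79/3,69/2], descend [25, 32]
    N25 x:[37/2,69/2] y:[26,40] z:[79/3,101/3] -> hit [79/3,101/3], descend [24, 27]
      N24 x:[65/2,69/2] y:[36,40] z:[79/3,28] -> miss, prune
      N27 x:[37/2,45/2] y:[26,32] z:[95/3,101/3] -> miss, prune
    N32 x:[22,28] y:[7,21] z:[88/3,104/3] -> miss, prune

13 AABB tests over nodes [0, 10, 18, 9, 33, 11, 26, 30, 19, 25, 24, 27, 32]; 1 leaf entered; closest P10.

== RESULT ==
1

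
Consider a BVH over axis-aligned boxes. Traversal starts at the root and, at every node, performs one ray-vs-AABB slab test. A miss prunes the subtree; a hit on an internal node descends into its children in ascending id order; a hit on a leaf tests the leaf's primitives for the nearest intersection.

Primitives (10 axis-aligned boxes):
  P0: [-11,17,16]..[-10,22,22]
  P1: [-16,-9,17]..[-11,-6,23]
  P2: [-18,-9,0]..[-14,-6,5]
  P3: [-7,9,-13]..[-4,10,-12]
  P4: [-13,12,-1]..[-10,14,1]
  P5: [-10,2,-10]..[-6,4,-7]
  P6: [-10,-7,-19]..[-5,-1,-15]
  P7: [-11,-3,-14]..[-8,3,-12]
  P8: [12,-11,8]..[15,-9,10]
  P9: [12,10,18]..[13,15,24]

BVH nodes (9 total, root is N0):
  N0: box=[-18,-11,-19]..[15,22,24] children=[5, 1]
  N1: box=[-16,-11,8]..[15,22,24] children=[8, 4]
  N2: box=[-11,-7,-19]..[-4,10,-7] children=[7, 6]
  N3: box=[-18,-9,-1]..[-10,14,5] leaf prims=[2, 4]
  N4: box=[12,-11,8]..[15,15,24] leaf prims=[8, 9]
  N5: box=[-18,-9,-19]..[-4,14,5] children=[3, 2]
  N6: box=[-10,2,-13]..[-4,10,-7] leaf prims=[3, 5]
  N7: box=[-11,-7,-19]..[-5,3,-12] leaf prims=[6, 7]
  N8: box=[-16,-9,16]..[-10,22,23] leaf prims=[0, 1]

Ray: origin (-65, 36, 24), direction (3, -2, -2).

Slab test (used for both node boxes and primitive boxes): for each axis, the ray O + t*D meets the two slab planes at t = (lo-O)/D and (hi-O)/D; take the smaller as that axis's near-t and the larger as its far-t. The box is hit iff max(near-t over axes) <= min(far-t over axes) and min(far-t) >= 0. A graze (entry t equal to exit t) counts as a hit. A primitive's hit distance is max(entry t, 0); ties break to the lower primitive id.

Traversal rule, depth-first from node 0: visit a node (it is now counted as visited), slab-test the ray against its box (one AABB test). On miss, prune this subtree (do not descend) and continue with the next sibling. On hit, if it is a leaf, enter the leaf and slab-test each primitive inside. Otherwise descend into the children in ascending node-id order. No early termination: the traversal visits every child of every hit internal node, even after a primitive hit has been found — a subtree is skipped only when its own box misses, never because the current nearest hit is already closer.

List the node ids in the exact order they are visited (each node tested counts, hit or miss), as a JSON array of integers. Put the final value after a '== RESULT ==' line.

Walk:
N0 x:[47/3,80/3] y:[7,47/2] z:[0,43/2] -> hit [47/3,43/2], descend [1, 5]
  N1 x:[49/3,80/3] y:[7,47/2] z:[0,8] -> miss, prune
  N5 x:[47/3,61/3] y:[11,45/2] z:[19/2,43/2] -> hit [47/3,61/3], descend [2, 3]
    N2 x:[18,61/3] y:[13,43/2] z:[31/2,43/2] -> hit [18,61/3], descend [6, 7]
      N6 x:[55/3,61/3] y:[13,17] z:[31/2,37/2] -> miss, prune
      N7 x:[18,20] y:[33/2,43/2] z:[18,43/2] -> hit [18,20] leaf, test {P6@t=39/2, P7@t=18}
    N3 x:[47/3,55/3] y:[11,45/2] z:[19/2,25/2] -> miss, prune

order=[0, 1, 5, 2, 6, 7, 3]  |boxes|=7  |leaves|=1  hit=P7

== RESULT ==
[0, 1, 5, 2, 6, 7, 3]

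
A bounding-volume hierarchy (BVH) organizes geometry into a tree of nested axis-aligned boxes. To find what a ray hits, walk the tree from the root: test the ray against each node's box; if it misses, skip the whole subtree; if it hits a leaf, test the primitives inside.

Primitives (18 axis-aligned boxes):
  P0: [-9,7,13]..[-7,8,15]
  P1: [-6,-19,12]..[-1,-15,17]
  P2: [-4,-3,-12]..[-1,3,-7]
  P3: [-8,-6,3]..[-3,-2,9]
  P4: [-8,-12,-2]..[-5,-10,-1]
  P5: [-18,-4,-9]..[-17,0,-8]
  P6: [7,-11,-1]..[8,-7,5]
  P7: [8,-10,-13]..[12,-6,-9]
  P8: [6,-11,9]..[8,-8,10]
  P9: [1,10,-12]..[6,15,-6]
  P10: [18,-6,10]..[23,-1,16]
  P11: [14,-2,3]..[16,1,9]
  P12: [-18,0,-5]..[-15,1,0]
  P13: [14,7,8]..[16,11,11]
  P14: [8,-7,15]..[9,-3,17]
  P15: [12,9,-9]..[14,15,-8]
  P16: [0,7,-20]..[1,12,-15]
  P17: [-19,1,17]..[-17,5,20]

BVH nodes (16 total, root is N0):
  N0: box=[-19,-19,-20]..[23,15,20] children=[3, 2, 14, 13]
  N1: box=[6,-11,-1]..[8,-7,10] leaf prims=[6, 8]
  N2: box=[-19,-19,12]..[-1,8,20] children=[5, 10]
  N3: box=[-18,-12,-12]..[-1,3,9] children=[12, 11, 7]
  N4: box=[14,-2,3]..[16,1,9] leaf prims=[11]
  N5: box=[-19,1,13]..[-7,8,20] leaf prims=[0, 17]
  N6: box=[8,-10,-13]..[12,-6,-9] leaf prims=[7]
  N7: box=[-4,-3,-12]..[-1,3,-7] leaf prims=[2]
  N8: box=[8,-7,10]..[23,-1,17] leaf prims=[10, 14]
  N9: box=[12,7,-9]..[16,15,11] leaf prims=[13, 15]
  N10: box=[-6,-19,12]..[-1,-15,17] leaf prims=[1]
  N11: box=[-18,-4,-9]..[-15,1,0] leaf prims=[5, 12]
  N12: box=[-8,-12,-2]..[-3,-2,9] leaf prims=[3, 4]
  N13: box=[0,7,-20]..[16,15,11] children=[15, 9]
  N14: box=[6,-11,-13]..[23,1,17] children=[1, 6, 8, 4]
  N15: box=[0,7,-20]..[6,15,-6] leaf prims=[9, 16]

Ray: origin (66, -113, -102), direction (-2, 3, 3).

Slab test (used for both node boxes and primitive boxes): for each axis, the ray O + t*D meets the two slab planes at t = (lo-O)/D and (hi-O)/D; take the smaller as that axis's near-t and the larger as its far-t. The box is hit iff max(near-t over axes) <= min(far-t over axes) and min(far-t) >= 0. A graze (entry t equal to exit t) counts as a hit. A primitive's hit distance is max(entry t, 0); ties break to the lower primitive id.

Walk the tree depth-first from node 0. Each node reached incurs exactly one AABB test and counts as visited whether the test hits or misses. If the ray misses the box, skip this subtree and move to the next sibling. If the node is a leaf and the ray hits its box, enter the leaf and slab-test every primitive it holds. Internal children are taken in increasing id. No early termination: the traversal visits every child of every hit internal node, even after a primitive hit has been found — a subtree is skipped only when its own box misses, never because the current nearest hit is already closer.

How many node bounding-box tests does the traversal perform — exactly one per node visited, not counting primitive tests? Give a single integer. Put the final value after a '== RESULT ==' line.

Traverse from the root:
N0 x:[43/2,85/2] y:[94/3,128/3] z:[82/3,122/3] -> hit [94/3,122/3], descend [2, 3, 13, 14]
  N2 x:[67/2,85/2] y:[94/3,121/3] z:[38,122/3] -> hit [38,121/3], descend [5, 10]
    N5 x:[73/2,85/2] y:[38,121/3] z:[115/3,122/3] -> hit [115/3,121/3] leaf, test {P0(miss), P17(miss)}
    N10 x:[67/2,36] y:[94/3,98/3] z:[38,119/3] -> miss, prune
  N3 x:[67/2,42] y:[101/3,116/3] z:[30,37] -> hit [101/3,37], descend [7, 11, 12]
    N7 x:[67/2,35] y:[110/3,116/3] z:[30,95/3] -> miss, prune
    N11 x:[81/2,42] y:[109/3,38] z:[31,34] -> miss, prune
    N12 x:[69/2,37] y:[101/3,37] z:[100/3,37] -> hit [69/2,37] leaf, test {P3@t=107/3, P4(miss)}
  N13 x:[25,33] y:[40,128/3] z:[82/3,113/3] -> miss, prune
  N14 x:[43/2,30] y:[34,38] z:[89/3,119/3] -> miss, prune

Visited [0, 2, 5, 10, 3, 7, 11, 12, 13, 14]. Tests: 10 box, 2 leaf. Nearest: P3.

== RESULT ==
10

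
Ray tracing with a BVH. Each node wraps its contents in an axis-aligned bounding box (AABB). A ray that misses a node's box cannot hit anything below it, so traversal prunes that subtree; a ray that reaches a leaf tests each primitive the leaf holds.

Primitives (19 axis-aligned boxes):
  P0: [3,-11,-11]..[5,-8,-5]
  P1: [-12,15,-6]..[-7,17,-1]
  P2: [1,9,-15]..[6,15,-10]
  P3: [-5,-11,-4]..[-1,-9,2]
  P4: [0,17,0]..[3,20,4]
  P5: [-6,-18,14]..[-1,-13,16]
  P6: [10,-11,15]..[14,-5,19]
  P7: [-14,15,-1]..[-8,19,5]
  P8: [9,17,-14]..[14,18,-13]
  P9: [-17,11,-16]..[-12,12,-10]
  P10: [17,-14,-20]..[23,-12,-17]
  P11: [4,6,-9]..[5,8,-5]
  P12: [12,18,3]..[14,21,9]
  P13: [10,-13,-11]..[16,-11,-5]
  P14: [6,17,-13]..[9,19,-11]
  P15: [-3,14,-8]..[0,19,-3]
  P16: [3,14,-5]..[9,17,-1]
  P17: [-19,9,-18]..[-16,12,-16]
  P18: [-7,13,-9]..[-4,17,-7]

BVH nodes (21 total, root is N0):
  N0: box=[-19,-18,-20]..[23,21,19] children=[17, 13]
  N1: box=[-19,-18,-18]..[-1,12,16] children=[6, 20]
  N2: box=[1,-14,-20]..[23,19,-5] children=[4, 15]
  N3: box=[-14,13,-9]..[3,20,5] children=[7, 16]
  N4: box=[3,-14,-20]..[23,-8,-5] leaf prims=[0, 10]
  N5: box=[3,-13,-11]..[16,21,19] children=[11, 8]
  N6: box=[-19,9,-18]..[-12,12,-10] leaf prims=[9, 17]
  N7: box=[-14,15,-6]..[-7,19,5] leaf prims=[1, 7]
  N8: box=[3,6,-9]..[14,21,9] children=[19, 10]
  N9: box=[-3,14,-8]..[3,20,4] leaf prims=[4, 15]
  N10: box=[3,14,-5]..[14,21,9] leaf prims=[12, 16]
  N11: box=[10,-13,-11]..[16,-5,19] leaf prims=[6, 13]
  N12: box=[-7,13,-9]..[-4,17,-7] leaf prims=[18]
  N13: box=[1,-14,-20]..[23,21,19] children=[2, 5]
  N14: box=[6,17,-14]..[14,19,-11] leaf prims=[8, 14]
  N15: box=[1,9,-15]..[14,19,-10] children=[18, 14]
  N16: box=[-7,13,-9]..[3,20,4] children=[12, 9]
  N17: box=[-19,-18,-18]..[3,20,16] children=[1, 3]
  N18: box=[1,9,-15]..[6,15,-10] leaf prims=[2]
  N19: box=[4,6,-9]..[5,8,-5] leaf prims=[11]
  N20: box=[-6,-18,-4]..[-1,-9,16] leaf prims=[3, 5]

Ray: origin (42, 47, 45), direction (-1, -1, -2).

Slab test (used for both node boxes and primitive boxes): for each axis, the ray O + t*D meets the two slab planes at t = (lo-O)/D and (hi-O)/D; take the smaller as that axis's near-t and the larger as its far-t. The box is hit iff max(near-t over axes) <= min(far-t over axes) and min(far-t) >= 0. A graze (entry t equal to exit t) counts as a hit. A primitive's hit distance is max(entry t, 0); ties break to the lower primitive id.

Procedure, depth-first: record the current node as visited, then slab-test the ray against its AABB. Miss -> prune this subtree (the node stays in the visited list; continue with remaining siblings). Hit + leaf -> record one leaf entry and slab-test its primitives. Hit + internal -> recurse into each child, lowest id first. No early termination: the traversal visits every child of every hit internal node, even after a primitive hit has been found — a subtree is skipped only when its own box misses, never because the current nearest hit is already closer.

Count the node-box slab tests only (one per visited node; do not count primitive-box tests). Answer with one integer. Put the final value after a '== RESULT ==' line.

Trace the traversal:
N0 x:[19,61] y:[26,65] z:[13,65/2] -> hit [26,65/2], descend [13, 17]
  N13 x:[19,41] y:[26,61] z:[13,65/2] -> hit [26,65/2], descend [2, 5]
    N2 x:[19,41] y:[28,61] z:[25,65/2] -> hit [28,65/2], descend [4, 15]
      N4 x:[19,39] y:[55,61] z:[25,65/2] -> miss, prune
      N15 x:[28,41] y:[28,38] z:[55/2,30] -> hit [28,30], descend [14, 18]
        N14 x:[28,36] y:[28,30] z:[28,59/2] -> hit [28,59/2] leaf, test {P8@t=29, P14(miss)}
        N18 x:[36,41] y:[32,38] z:[55/2,30] -> miss, prune
    N5 x:[26,39] y:[26,60] z:[13,28] -> hit [26,28], descend [8, 11]
      N8 x:[28,39] y:[26,41] z:[18,27] -> miss, prune
      N11 x:[26,32] y:[52,60] z:[13,28] -> miss, prune
  N17 x:[39,61] y:[27,65] z:[29/2,63/2] -> miss, prune

11 AABB tests over nodes [0, 13, 2, 4, 15, 14, 18, 5, 8, 11, 17]; 1 leaf entered; closest P8.

== RESULT ==
11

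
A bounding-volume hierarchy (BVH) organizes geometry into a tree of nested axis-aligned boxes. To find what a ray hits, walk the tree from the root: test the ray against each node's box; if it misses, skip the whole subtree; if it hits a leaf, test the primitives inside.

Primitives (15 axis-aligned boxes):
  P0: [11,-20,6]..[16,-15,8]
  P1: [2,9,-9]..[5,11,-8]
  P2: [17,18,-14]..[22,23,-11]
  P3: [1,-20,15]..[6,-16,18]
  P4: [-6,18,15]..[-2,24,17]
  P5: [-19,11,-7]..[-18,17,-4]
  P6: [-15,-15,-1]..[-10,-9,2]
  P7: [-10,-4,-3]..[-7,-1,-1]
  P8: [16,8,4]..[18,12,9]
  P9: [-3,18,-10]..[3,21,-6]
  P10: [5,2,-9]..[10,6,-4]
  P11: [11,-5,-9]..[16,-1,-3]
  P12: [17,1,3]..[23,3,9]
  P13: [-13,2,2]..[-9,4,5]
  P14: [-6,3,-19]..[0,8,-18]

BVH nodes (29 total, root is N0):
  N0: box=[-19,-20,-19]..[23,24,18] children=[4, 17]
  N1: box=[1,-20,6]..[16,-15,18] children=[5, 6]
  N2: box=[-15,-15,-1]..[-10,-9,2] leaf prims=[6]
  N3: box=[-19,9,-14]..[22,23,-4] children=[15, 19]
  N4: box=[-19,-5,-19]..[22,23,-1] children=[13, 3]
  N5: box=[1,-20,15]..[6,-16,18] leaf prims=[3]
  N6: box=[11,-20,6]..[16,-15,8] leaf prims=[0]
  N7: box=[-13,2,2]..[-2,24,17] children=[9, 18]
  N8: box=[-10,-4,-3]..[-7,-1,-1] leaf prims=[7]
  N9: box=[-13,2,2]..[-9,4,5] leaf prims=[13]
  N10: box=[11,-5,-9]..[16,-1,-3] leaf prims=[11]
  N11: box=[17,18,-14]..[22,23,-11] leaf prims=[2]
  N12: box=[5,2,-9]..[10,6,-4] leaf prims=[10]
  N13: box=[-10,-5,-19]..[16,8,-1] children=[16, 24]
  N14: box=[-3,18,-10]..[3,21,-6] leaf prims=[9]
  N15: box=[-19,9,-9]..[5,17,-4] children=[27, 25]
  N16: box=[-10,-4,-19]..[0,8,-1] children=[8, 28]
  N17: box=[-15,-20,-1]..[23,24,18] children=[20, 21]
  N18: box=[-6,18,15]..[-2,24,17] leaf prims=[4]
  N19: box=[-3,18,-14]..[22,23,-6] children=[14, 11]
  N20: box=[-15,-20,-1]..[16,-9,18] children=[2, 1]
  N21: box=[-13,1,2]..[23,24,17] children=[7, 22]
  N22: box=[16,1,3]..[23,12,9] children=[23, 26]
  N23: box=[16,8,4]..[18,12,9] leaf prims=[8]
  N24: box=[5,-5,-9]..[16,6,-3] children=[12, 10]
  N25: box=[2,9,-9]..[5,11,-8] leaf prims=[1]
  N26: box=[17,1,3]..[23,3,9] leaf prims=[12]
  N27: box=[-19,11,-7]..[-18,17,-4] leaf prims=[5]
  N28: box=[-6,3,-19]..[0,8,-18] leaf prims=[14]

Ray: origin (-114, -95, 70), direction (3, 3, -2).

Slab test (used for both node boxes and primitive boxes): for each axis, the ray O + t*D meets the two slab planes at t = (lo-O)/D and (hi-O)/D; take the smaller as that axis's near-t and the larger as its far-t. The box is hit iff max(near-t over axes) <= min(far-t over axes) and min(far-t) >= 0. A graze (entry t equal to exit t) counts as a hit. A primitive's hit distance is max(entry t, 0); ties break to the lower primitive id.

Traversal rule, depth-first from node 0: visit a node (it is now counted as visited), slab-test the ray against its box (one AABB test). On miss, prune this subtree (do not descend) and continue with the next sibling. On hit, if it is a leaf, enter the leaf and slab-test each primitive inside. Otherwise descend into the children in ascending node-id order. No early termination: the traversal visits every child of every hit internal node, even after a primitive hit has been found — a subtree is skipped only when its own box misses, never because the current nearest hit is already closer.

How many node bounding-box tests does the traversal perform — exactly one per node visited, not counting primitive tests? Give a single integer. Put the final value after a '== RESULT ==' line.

Walk:
N0 x:[95/3,137/3] y:[25,119/3] z:[26,89/2] -> hit [95/3,119/3], descend [4, 17]
  N4 x:[95/3,136/3] y:[30,118/3] z:[71/2,89/2] -> hit [71/2,118/3], descend [3, 13]
    N3 x:[95/3,136/3] y:[104/3,118/3] z:[37,42] -> hit [37,118/3], descend [15, 19]
      N15 x:[95/3,119/3] y:[104/3,112/3] z:[37,79/2] -> hit [37,112/3], descend [25, 27]
        N25 x:[116/3,119/3] y:[104/3,106/3] z:[39,79/2] -> miss, prune
        N27 x:[95/3,32] y:[106/3,112/3] z:[37,77/2] -> miss, prune
      N19 x:[37,136/3] y:[113/3,118/3] z:[38,42] -> hit [38,118/3], descend [11, 14]
        N11 x:[131/3,136/3] y:[113/3,118/3] z:[81/2,42] -> miss, prune
        N14 x:[37,39] y:[113/3,116/3] z:[38,40] -> hit [38,116/3] leaf, test {P9@t=38}
    N13 x:[104/3,130/3] y:[30,103/3] z:[71/2,89/2] -> miss, prune
  N17 x:[33,137/3] y:[25,119/3] z:[26,71/2] -> hit [33,71/2], descend [20, 21]
    N20 x:[33,130/3] y:[25,86/3] z:[26,71/2] -> miss, prune
    N21 x:[101/3,137/3] y:[32,119/3] z:[53/2,34] -> hit [101/3,34], descend [7, 22]
      N7 x:[101/3,112/3] y:[97/3,119/3] z:[53/2,34] -> hit [101/3,34], descend [9, 18]
        N9 x:[101/3,35] y:[97/3,33] z:[65/2,34] -> miss, prune
        N18 x:[36,112/3] y:[113/3,119/3] z:[53/2,55/2] -> miss, prune
      N22 x:[130/3,137/3] y:[32,107/3] z:[61/2,67/2] -> miss, prune

order=[0, 4, 3, 15, 25, 27, 19, 11, 14, 13, 17, 20, 21, 7, 9, 18, 22]  |boxes|=17  |leaves|=1  hit=P9

== RESULT ==
17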